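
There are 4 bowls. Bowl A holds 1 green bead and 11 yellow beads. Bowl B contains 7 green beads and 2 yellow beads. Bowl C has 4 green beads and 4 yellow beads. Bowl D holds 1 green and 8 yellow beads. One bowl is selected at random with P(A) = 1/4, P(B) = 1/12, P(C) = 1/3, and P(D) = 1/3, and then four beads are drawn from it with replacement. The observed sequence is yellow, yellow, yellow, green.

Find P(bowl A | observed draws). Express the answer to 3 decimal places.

0.252

Under each hypothesis, the probability of the observed sequence is: P(data | bowl A) = (11/12)(11/12)(11/12)(1/12) = 0.064188; P(data | bowl B) = (2/9)(2/9)(2/9)(7/9) = 0.0085353; P(data | bowl C) = (4/8)(4/8)(4/8)(4/8) = 0.0625; P(data | bowl D) = (8/9)(8/9)(8/9)(1/9) = 0.078037.
Weighting by the prior gives 1/4 · 0.064188 = 0.016047, 1/12 · 0.0085353 = 0.00071127, 1/3 · 0.0625 = 0.020833, 1/3 · 0.078037 = 0.026012; summing to 0.063604.
So P(bowl A | data) = (0.016047) / (0.063604) = 0.2523.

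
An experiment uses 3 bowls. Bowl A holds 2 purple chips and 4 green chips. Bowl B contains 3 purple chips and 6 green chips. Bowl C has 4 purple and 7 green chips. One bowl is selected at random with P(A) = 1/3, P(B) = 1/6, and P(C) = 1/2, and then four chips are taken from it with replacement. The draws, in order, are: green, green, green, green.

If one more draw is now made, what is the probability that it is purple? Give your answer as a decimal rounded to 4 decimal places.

The likelihood of the observed sequence under each hypothesis: P(data | bowl A) = (4/6)(4/6)(4/6)(4/6) = 0.19753; P(data | bowl B) = (6/9)(6/9)(6/9)(6/9) = 0.19753; P(data | bowl C) = (7/11)(7/11)(7/11)(7/11) = 0.16399.
Multiplying each by its prior: 1/3 · 0.19753 = 0.065844, 1/6 · 0.19753 = 0.032922, 1/2 · 0.16399 = 0.081996; summing to 0.18076.
Normalising, the posterior is P(bowl A | data) = 0.36426, P(bowl B | data) = 0.18213, P(bowl C | data) = 0.45361.
Averaging over the posterior, P(purple next | data) = (1/3)(0.36426) + (1/3)(0.18213) + (4/11)(0.45361) = 0.34708.

0.3471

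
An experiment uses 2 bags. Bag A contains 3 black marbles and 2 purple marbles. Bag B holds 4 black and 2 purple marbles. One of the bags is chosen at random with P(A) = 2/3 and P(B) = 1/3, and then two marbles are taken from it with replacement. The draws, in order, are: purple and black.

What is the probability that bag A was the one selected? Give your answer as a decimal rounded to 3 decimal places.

Under each hypothesis, the probability of the observed sequence is: P(data | bag A) = (2/5)(3/5) = 6/25; P(data | bag B) = (2/6)(4/6) = 2/9.
The prior-weighted likelihoods are 2/3 · 6/25 = 4/25, 1/3 · 2/9 = 2/27; with total 158/675.
Therefore the posterior P(bag A | data) = (4/25) / (158/675) = 54/79.

0.684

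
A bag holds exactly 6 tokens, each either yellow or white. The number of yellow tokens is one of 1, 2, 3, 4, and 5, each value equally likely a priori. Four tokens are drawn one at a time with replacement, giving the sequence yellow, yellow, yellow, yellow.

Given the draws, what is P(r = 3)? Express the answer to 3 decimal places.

0.083

Under each hypothesis, the probability of the observed sequence is: P(data | r = 1) = (1/6)(1/6)(1/6)(1/6) = 0.0007716; P(data | r = 2) = (2/6)(2/6)(2/6)(2/6) = 0.012346; P(data | r = 3) = (3/6)(3/6)(3/6)(3/6) = 0.0625; P(data | r = 4) = (4/6)(4/6)(4/6)(4/6) = 0.19753; P(data | r = 5) = (5/6)(5/6)(5/6)(5/6) = 0.48225.
Multiplying each by its prior: 1/5 · 0.0007716 = 0.00015432, 1/5 · 0.012346 = 0.0024691, 1/5 · 0.0625 = 0.0125, 1/5 · 0.19753 = 0.039506, 1/5 · 0.48225 = 0.096451; summing to 0.15108.
Therefore the posterior P(r = 3 | data) = (0.0125) / (0.15108) = 0.082737.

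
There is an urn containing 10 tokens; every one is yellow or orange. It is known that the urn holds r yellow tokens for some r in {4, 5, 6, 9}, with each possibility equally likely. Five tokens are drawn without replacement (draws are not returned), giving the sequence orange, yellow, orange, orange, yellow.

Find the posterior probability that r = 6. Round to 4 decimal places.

For each hypothesis, P(data | H) works out to: P(data | r = 4) = (6/10)(4/9)(5/8)(4/7)(3/6) = 1/21; P(data | r = 5) = (5/10)(5/9)(4/8)(3/7)(4/6) = 5/126; P(data | r = 6) = (4/10)(6/9)(3/8)(2/7)(5/6) = 1/42; P(data | r = 9) = (1/10)(9/9)(0/8) = 0.
Weighting by the prior gives 1/4 · 1/21 = 1/84, 1/4 · 5/126 = 5/504, 1/4 · 1/42 = 1/168, 1/4 · 0 = 0; summing to 1/36.
Therefore the posterior P(r = 6 | data) = (1/168) / (1/36) = 3/14.

0.2143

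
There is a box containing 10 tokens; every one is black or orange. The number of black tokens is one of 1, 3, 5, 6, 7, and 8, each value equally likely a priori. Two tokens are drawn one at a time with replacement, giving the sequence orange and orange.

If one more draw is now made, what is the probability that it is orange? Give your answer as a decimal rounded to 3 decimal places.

Under each hypothesis, the probability of the observed sequence is: P(data | r = 1) = (9/10)(9/10) = 81/100; P(data | r = 3) = (7/10)(7/10) = 49/100; P(data | r = 5) = (5/10)(5/10) = 1/4; P(data | r = 6) = (4/10)(4/10) = 4/25; P(data | r = 7) = (3/10)(3/10) = 9/100; P(data | r = 8) = (2/10)(2/10) = 1/25.
The prior-weighted likelihoods are 1/6 · 81/100 = 27/200, 1/6 · 49/100 = 49/600, 1/6 · 1/4 = 1/24, 1/6 · 4/25 = 2/75, 1/6 · 9/100 = 3/200, 1/6 · 1/25 = 1/150; with total 23/75.
Dividing through by the total gives posterior P(r = 1 | data) = 81/184, P(r = 3 | data) = 49/184, P(r = 5 | data) = 25/184, P(r = 6 | data) = 2/23, P(r = 7 | data) = 9/184, P(r = 8 | data) = 1/46.
The predictive probability is P(orange next | data) = (9/10)(81/184) + (7/10)(49/184) + (1/2)(25/184) + (2/5)(2/23) + (3/10)(9/184) + (1/5)(1/46) = 81/115.

0.704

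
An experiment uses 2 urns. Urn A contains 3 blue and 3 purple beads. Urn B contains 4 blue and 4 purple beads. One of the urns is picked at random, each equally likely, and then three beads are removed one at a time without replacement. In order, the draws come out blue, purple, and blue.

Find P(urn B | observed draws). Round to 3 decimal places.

Compute the likelihood of the observed sequence for each case: P(data | urn A) = (3/6)(3/5)(2/4) = 3/20; P(data | urn B) = (4/8)(4/7)(3/6) = 1/7.
Multiplying each by its prior: 1/2 · 3/20 = 3/40, 1/2 · 1/7 = 1/14; these sum to 41/280.
So P(urn B | data) = (1/14) / (41/280) = 20/41.

0.488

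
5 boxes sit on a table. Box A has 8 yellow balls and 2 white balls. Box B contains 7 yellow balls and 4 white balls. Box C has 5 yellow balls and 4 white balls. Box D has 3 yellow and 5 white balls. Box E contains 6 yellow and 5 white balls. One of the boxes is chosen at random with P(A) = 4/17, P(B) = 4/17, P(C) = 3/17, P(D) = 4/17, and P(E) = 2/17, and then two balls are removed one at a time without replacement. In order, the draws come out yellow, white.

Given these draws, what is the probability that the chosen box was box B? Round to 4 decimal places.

For each hypothesis, P(data | H) works out to: P(data | box A) = (8/10)(2/9) = 0.17778; P(data | box B) = (7/11)(4/10) = 0.25455; P(data | box C) = (5/9)(4/8) = 0.27778; P(data | box D) = (3/8)(5/7) = 0.26786; P(data | box E) = (6/11)(5/10) = 0.27273.
Weighting by the prior gives 4/17 · 0.17778 = 0.04183, 4/17 · 0.25455 = 0.059893, 3/17 · 0.27778 = 0.04902, 4/17 · 0.26786 = 0.063025, 2/17 · 0.27273 = 0.032086; these sum to 0.24585.
By Bayes' rule, P(box B | data) = (0.059893) / (0.24585) = 0.24361.

0.2436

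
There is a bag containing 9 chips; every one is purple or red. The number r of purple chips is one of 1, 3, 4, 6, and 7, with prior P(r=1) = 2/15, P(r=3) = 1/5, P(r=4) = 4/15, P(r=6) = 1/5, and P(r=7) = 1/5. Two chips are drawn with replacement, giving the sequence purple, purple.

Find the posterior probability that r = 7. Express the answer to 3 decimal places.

0.422

Under each hypothesis, the probability of the observed sequence is: P(data | r = 1) = (1/9)(1/9) = 0.012346; P(data | r = 3) = (3/9)(3/9) = 0.11111; P(data | r = 4) = (4/9)(4/9) = 0.19753; P(data | r = 6) = (6/9)(6/9) = 0.44444; P(data | r = 7) = (7/9)(7/9) = 0.60494.
Weighting by the prior gives 2/15 · 0.012346 = 0.0016461, 1/5 · 0.11111 = 0.022222, 4/15 · 0.19753 = 0.052675, 1/5 · 0.44444 = 0.088889, 1/5 · 0.60494 = 0.12099; with total 0.28642.
So P(r = 7 | data) = (0.12099) / (0.28642) = 0.42241.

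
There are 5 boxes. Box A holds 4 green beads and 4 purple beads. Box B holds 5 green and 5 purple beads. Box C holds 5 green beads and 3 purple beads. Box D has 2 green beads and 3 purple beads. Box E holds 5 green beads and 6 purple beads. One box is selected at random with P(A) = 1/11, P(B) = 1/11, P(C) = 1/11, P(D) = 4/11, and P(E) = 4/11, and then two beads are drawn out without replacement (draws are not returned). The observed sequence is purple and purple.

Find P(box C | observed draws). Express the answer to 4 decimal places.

0.0378

Under each hypothesis, the probability of the observed sequence is: P(data | box A) = (4/8)(3/7) = 0.21429; P(data | box B) = (5/10)(4/9) = 0.22222; P(data | box C) = (3/8)(2/7) = 0.10714; P(data | box D) = (3/5)(2/4) = 0.3; P(data | box E) = (6/11)(5/10) = 0.27273.
Multiplying each by its prior: 1/11 · 0.21429 = 0.019481, 1/11 · 0.22222 = 0.020202, 1/11 · 0.10714 = 0.0097403, 4/11 · 0.3 = 0.10909, 4/11 · 0.27273 = 0.099174; these sum to 0.25769.
By Bayes' rule, P(box C | data) = (0.0097403) / (0.25769) = 0.037799.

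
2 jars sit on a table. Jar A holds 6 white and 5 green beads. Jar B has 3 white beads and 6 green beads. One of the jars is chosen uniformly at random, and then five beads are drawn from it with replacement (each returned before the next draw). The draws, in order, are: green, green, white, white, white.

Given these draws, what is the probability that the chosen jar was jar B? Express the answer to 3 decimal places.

0.329

Under each hypothesis, the probability of the observed sequence is: P(data | jar A) = (5/11)(5/11)(6/11)(6/11)(6/11) = 0.03353; P(data | jar B) = (6/9)(6/9)(3/9)(3/9)(3/9) = 0.016461.
Multiplying each by its prior: 1/2 · 0.03353 = 0.016765, 1/2 · 0.016461 = 0.0082305; these sum to 0.024995.
Hence P(jar B | data) = (0.0082305) / (0.024995) = 0.32928.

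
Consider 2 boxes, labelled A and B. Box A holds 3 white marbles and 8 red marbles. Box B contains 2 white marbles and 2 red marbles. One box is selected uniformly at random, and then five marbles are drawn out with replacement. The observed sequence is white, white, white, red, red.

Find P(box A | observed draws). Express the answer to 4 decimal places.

Under each hypothesis, the probability of the observed sequence is: P(data | box A) = (3/11)(3/11)(3/11)(8/11)(8/11) = 0.01073; P(data | box B) = (2/4)(2/4)(2/4)(2/4)(2/4) = 0.03125.
Multiplying each by its prior: 1/2 · 0.01073 = 0.0053648, 1/2 · 0.03125 = 0.015625; summing to 0.02099.
Therefore the posterior P(box A | data) = (0.0053648) / (0.02099) = 0.25559.

0.2556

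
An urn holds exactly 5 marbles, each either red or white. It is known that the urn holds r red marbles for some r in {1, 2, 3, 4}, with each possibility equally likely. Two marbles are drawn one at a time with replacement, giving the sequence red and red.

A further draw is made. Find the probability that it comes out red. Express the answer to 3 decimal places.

Under each hypothesis, the probability of the observed sequence is: P(data | r = 1) = (1/5)(1/5) = 1/25; P(data | r = 2) = (2/5)(2/5) = 4/25; P(data | r = 3) = (3/5)(3/5) = 9/25; P(data | r = 4) = (4/5)(4/5) = 16/25.
The prior-weighted likelihoods are 1/4 · 1/25 = 1/100, 1/4 · 4/25 = 1/25, 1/4 · 9/25 = 9/100, 1/4 · 16/25 = 4/25; these sum to 3/10.
Dividing through by the total gives posterior P(r = 1 | data) = 1/30, P(r = 2 | data) = 2/15, P(r = 3 | data) = 3/10, P(r = 4 | data) = 8/15.
Averaging over the posterior, P(red next | data) = (1/5)(1/30) + (2/5)(2/15) + (3/5)(3/10) + (4/5)(8/15) = 2/3.

0.667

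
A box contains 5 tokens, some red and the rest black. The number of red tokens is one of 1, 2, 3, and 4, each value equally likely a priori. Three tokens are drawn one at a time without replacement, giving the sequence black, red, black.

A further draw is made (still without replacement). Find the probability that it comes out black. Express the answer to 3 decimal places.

0.600

For each hypothesis, P(data | H) works out to: P(data | r = 1) = (4/5)(1/4)(3/3) = 1/5; P(data | r = 2) = (3/5)(2/4)(2/3) = 1/5; P(data | r = 3) = (2/5)(3/4)(1/3) = 1/10; P(data | r = 4) = (1/5)(4/4)(0/3) = 0.
Weighting by the prior gives 1/4 · 1/5 = 1/20, 1/4 · 1/5 = 1/20, 1/4 · 1/10 = 1/40, 1/4 · 0 = 0; these sum to 1/8.
The posterior is then P(r = 1 | data) = 2/5, P(r = 2 | data) = 2/5, P(r = 3 | data) = 1/5, P(r = 4 | data) = 0.
The predictive probability is P(black next | data) = (1)(2/5) + (1/2)(2/5) + (0)(1/5) = 3/5.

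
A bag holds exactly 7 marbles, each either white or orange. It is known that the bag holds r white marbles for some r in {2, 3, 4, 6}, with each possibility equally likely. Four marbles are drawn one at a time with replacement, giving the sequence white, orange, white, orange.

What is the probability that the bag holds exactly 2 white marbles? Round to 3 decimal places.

For each hypothesis, P(data | H) works out to: P(data | r = 2) = (2/7)(5/7)(2/7)(5/7) = 0.041649; P(data | r = 3) = (3/7)(4/7)(3/7)(4/7) = 0.059975; P(data | r = 4) = (4/7)(3/7)(4/7)(3/7) = 0.059975; P(data | r = 6) = (6/7)(1/7)(6/7)(1/7) = 0.014994.
Multiplying each by its prior: 1/4 · 0.041649 = 0.010412, 1/4 · 0.059975 = 0.014994, 1/4 · 0.059975 = 0.014994, 1/4 · 0.014994 = 0.0037484; these sum to 0.044148.
Hence P(r = 2 | data) = (0.010412) / (0.044148) = 0.23585.

0.236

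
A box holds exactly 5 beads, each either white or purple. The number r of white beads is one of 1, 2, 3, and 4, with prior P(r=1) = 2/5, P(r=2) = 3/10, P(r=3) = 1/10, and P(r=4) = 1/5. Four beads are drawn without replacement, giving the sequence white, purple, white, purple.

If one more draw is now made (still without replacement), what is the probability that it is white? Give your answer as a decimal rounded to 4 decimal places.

0.2500

The likelihood of the observed sequence under each hypothesis: P(data | r = 1) = (1/5)(4/4)(0/3) = 0; P(data | r = 2) = (2/5)(3/4)(1/3)(2/2) = 1/10; P(data | r = 3) = (3/5)(2/4)(2/3)(1/2) = 1/10; P(data | r = 4) = (4/5)(1/4)(3/3)(0/2) = 0.
Weighting by the prior gives 2/5 · 0 = 0, 3/10 · 1/10 = 3/100, 1/10 · 1/10 = 1/100, 1/5 · 0 = 0; these sum to 1/25.
The posterior is then P(r = 1 | data) = 0, P(r = 2 | data) = 3/4, P(r = 3 | data) = 1/4, P(r = 4 | data) = 0.
Averaging over the posterior, P(white next | data) = (0)(3/4) + (1)(1/4) = 1/4.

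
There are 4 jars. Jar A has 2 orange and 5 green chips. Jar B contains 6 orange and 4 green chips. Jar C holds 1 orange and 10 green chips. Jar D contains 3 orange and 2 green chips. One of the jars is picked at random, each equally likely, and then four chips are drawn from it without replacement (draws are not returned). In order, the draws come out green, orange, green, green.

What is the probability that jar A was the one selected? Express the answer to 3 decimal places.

0.545

For each hypothesis, P(data | H) works out to: P(data | jar A) = (5/7)(2/6)(4/5)(3/4) = 0.14286; P(data | jar B) = (4/10)(6/9)(3/8)(2/7) = 0.028571; P(data | jar C) = (10/11)(1/10)(9/9)(8/8) = 0.090909; P(data | jar D) = (2/5)(3/4)(1/3)(0/2) = 0.
Multiplying each by its prior: 1/4 · 0.14286 = 0.035714, 1/4 · 0.028571 = 0.0071429, 1/4 · 0.090909 = 0.022727, 1/4 · 0 = 0; summing to 0.065584.
So P(jar A | data) = (0.035714) / (0.065584) = 0.54455.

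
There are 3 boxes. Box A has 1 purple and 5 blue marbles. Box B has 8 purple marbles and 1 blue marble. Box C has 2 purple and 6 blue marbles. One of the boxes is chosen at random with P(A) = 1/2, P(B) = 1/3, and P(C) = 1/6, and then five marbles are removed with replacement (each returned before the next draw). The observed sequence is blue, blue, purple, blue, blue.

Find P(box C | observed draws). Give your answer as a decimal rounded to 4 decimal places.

0.2468

Compute the likelihood of the observed sequence for each case: P(data | box A) = (5/6)(5/6)(1/6)(5/6)(5/6) = 0.080376; P(data | box B) = (1/9)(1/9)(8/9)(1/9)(1/9) = 0.00013548; P(data | box C) = (6/8)(6/8)(2/8)(6/8)(6/8) = 0.079102.
The prior-weighted likelihoods are 1/2 · 0.080376 = 0.040188, 1/3 · 0.00013548 = 4.516e-05, 1/6 · 0.079102 = 0.013184; these sum to 0.053417.
Therefore the posterior P(box C | data) = (0.013184) / (0.053417) = 0.24681.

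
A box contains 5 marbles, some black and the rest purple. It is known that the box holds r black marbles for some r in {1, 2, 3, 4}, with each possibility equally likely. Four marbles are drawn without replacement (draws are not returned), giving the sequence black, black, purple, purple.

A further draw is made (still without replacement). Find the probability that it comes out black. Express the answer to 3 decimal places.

0.500

The likelihood of the observed sequence under each hypothesis: P(data | r = 1) = (1/5)(0/4) = 0; P(data | r = 2) = (2/5)(1/4)(3/3)(2/2) = 1/10; P(data | r = 3) = (3/5)(2/4)(2/3)(1/2) = 1/10; P(data | r = 4) = (4/5)(3/4)(1/3)(0/2) = 0.
Multiplying each by its prior: 1/4 · 0 = 0, 1/4 · 1/10 = 1/40, 1/4 · 1/10 = 1/40, 1/4 · 0 = 0; summing to 1/20.
Dividing through by the total gives posterior P(r = 1 | data) = 0, P(r = 2 | data) = 1/2, P(r = 3 | data) = 1/2, P(r = 4 | data) = 0.
So P(black next | data) = Σ P(black next | H) P(H | data) = (0)(1/2) + (1)(1/2) = 1/2.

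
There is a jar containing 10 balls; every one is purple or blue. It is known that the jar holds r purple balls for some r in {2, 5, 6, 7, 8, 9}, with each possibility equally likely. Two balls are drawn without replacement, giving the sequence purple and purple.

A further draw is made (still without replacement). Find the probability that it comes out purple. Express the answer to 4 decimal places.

0.6926

Compute the likelihood of the observed sequence for each case: P(data | r = 2) = (2/10)(1/9) = 1/45; P(data | r = 5) = (5/10)(4/9) = 2/9; P(data | r = 6) = (6/10)(5/9) = 1/3; P(data | r = 7) = (7/10)(6/9) = 7/15; P(data | r = 8) = (8/10)(7/9) = 28/45; P(data | r = 9) = (9/10)(8/9) = 4/5.
Weighting by the prior gives 1/6 · 1/45 = 1/270, 1/6 · 2/9 = 1/27, 1/6 · 1/3 = 1/18, 1/6 · 7/15 = 7/90, 1/6 · 28/45 = 14/135, 1/6 · 4/5 = 2/15; summing to 37/90.
The posterior is then P(r = 2 | data) = 1/111, P(r = 5 | data) = 10/111, P(r = 6 | data) = 5/37, P(r = 7 | data) = 7/37, P(r = 8 | data) = 28/111, P(r = 9 | data) = 12/37.
So P(purple next | data) = Σ P(purple next | H) P(H | data) = (0)(1/111) + (3/8)(10/111) + (1/2)(5/37) + (5/8)(7/37) + (3/4)(28/111) + (7/8)(12/37) = 205/296.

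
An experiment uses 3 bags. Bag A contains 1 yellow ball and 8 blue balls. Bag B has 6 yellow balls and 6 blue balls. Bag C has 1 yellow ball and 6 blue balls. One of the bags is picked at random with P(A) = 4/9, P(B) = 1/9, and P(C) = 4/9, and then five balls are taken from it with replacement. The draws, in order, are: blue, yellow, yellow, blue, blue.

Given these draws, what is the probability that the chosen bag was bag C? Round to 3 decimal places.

For each hypothesis, P(data | H) works out to: P(data | bag A) = (8/9)(1/9)(1/9)(8/9)(8/9) = 0.0086708; P(data | bag B) = (6/12)(6/12)(6/12)(6/12)(6/12) = 0.03125; P(data | bag C) = (6/7)(1/7)(1/7)(6/7)(6/7) = 0.012852.
Multiplying each by its prior: 4/9 · 0.0086708 = 0.0038537, 1/9 · 0.03125 = 0.0034722, 4/9 · 0.012852 = 0.0057119; summing to 0.013038.
By Bayes' rule, P(bag C | data) = (0.0057119) / (0.013038) = 0.4381.

0.438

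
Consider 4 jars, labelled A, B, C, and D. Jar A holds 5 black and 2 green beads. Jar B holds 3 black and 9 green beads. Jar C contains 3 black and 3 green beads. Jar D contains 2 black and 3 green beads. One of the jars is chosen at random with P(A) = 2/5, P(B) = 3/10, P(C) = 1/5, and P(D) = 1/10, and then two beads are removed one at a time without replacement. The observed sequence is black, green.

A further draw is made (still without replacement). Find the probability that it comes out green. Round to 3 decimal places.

Under each hypothesis, the probability of the observed sequence is: P(data | jar A) = (5/7)(2/6) = 0.2381; P(data | jar B) = (3/12)(9/11) = 0.20455; P(data | jar C) = (3/6)(3/5) = 0.3; P(data | jar D) = (2/5)(3/4) = 0.3.
Weighting by the prior gives 2/5 · 0.2381 = 0.095238, 3/10 · 0.20455 = 0.061364, 1/5 · 0.3 = 0.06, 1/10 · 0.3 = 0.03; these sum to 0.2466.
Normalising, the posterior is P(jar A | data) = 0.3862, P(jar B | data) = 0.24884, P(jar C | data) = 0.24331, P(jar D | data) = 0.12165.
So P(green next | data) = Σ P(green next | H) P(H | data) = (1/5)(0.3862) + (4/5)(0.24884) + (1/2)(0.24331) + (2/3)(0.12165) = 0.47907.

0.479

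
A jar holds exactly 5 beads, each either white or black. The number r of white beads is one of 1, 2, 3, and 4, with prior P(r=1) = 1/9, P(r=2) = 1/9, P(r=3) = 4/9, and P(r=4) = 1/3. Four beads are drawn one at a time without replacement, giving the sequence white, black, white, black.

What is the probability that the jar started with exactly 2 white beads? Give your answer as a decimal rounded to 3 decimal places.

0.200

For each hypothesis, P(data | H) works out to: P(data | r = 1) = (1/5)(4/4)(0/3) = 0; P(data | r = 2) = (2/5)(3/4)(1/3)(2/2) = 1/10; P(data | r = 3) = (3/5)(2/4)(2/3)(1/2) = 1/10; P(data | r = 4) = (4/5)(1/4)(3/3)(0/2) = 0.
Weighting by the prior gives 1/9 · 0 = 0, 1/9 · 1/10 = 1/90, 4/9 · 1/10 = 2/45, 1/3 · 0 = 0; with total 1/18.
By Bayes' rule, P(r = 2 | data) = (1/90) / (1/18) = 1/5.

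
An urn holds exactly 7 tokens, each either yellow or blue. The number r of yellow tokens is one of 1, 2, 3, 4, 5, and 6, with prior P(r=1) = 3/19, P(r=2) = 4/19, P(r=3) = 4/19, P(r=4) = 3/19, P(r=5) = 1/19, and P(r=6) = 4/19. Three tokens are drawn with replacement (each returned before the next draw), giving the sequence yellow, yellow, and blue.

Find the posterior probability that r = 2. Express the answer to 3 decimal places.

For each hypothesis, P(data | H) works out to: P(data | r = 1) = (1/7)(1/7)(6/7) = 0.017493; P(data | r = 2) = (2/7)(2/7)(5/7) = 0.058309; P(data | r = 3) = (3/7)(3/7)(4/7) = 0.10496; P(data | r = 4) = (4/7)(4/7)(3/7) = 0.13994; P(data | r = 5) = (5/7)(5/7)(2/7) = 0.14577; P(data | r = 6) = (6/7)(6/7)(1/7) = 0.10496.
Multiplying each by its prior: 3/19 · 0.017493 = 0.002762, 4/19 · 0.058309 = 0.012276, 4/19 · 0.10496 = 0.022096, 3/19 · 0.13994 = 0.022096, 1/19 · 0.14577 = 0.0076722, 4/19 · 0.10496 = 0.022096; with total 0.088998.
Hence P(r = 2 | data) = (0.012276) / (0.088998) = 0.13793.

0.138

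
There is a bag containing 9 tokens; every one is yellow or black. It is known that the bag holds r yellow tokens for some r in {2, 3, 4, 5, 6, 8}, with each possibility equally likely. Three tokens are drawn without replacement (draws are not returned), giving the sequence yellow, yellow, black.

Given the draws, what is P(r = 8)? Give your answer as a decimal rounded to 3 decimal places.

0.167

The likelihood of the observed sequence under each hypothesis: P(data | r = 2) = (2/9)(1/8)(7/7) = 1/36; P(data | r = 3) = (3/9)(2/8)(6/7) = 1/14; P(data | r = 4) = (4/9)(3/8)(5/7) = 5/42; P(data | r = 5) = (5/9)(4/8)(4/7) = 10/63; P(data | r = 6) = (6/9)(5/8)(3/7) = 5/28; P(data | r = 8) = (8/9)(7/8)(1/7) = 1/9.
Weighting by the prior gives 1/6 · 1/36 = 1/216, 1/6 · 1/14 = 1/84, 1/6 · 5/42 = 5/252, 1/6 · 10/63 = 5/189, 1/6 · 5/28 = 5/168, 1/6 · 1/9 = 1/54; these sum to 1/9.
Therefore the posterior P(r = 8 | data) = (1/54) / (1/9) = 1/6.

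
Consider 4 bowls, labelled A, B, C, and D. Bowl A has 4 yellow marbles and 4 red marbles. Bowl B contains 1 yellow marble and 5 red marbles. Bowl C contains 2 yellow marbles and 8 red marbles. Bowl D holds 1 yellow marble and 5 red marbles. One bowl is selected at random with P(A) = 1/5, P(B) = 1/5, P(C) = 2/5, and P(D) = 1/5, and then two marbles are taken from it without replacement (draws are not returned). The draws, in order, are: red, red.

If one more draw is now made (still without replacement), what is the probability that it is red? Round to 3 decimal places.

0.718

The likelihood of the observed sequence under each hypothesis: P(data | bowl A) = (4/8)(3/7) = 0.21429; P(data | bowl B) = (5/6)(4/5) = 0.66667; P(data | bowl C) = (8/10)(7/9) = 0.62222; P(data | bowl D) = (5/6)(4/5) = 0.66667.
Weighting by the prior gives 1/5 · 0.21429 = 0.042857, 1/5 · 0.66667 = 0.13333, 2/5 · 0.62222 = 0.24889, 1/5 · 0.66667 = 0.13333; with total 0.55841.
Dividing through by the total gives posterior P(bowl A | data) = 0.076748, P(bowl B | data) = 0.23877, P(bowl C | data) = 0.44571, P(bowl D | data) = 0.23877.
The predictive probability is P(red next | data) = (1/3)(0.076748) + (3/4)(0.23877) + (3/4)(0.44571) + (3/4)(0.23877) = 0.71802.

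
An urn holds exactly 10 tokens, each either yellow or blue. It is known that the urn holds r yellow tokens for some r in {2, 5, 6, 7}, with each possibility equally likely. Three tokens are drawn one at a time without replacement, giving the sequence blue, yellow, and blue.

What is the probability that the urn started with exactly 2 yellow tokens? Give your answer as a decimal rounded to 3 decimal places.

Under each hypothesis, the probability of the observed sequence is: P(data | r = 2) = (8/10)(2/9)(7/8) = 0.15556; P(data | r = 5) = (5/10)(5/9)(4/8) = 0.13889; P(data | r = 6) = (4/10)(6/9)(3/8) = 0.1; P(data | r = 7) = (3/10)(7/9)(2/8) = 0.058333.
Weighting by the prior gives 1/4 · 0.15556 = 0.038889, 1/4 · 0.13889 = 0.034722, 1/4 · 0.1 = 0.025, 1/4 · 0.058333 = 0.014583; summing to 0.11319.
Hence P(r = 2 | data) = (0.038889) / (0.11319) = 0.34356.

0.344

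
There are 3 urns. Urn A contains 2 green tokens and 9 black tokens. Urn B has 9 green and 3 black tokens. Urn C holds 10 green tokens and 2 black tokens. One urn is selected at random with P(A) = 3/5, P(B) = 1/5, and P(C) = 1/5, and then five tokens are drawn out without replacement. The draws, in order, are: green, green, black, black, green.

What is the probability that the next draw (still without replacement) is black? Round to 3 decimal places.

0.097

For each hypothesis, P(data | H) works out to: P(data | urn A) = (2/11)(1/10)(9/9)(8/8)(0/7) = 0; P(data | urn B) = (9/12)(8/11)(3/10)(2/9)(7/8) = 0.031818; P(data | urn C) = (10/12)(9/11)(2/10)(1/9)(8/8) = 0.015152.
Multiplying each by its prior: 3/5 · 0 = 0, 1/5 · 0.031818 = 0.0063636, 1/5 · 0.015152 = 0.0030303; with total 0.0093939.
Normalising, the posterior is P(urn A | data) = 0, P(urn B | data) = 0.67742, P(urn C | data) = 0.32258.
The predictive probability is P(black next | data) = (1/7)(0.67742) + (0)(0.32258) = 0.096774.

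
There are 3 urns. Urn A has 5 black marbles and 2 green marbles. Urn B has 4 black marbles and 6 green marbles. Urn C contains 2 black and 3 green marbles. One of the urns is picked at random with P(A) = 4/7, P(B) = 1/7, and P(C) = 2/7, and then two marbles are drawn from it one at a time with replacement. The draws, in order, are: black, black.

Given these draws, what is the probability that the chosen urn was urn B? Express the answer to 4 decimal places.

0.0635

Under each hypothesis, the probability of the observed sequence is: P(data | urn A) = (5/7)(5/7) = 0.5102; P(data | urn B) = (4/10)(4/10) = 0.16; P(data | urn C) = (2/5)(2/5) = 0.16.
The prior-weighted likelihoods are 4/7 · 0.5102 = 0.29155, 1/7 · 0.16 = 0.022857, 2/7 · 0.16 = 0.045714; summing to 0.36012.
By Bayes' rule, P(urn B | data) = (0.022857) / (0.36012) = 0.063472.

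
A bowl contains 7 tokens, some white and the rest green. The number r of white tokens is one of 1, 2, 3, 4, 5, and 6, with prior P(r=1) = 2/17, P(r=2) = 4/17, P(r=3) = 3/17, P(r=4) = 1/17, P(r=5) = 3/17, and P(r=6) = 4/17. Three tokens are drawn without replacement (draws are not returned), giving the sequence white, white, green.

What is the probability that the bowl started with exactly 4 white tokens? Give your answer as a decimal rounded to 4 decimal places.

0.0928

For each hypothesis, P(data | H) works out to: P(data | r = 1) = (1/7)(0/6) = 0; P(data | r = 2) = (2/7)(1/6)(5/5) = 0.047619; P(data | r = 3) = (3/7)(2/6)(4/5) = 0.11429; P(data | r = 4) = (4/7)(3/6)(3/5) = 0.17143; P(data | r = 5) = (5/7)(4/6)(2/5) = 0.19048; P(data | r = 6) = (6/7)(5/6)(1/5) = 0.14286.
Weighting by the prior gives 2/17 · 0 = 0, 4/17 · 0.047619 = 0.011204, 3/17 · 0.11429 = 0.020168, 1/17 · 0.17143 = 0.010084, 3/17 · 0.19048 = 0.033613, 4/17 · 0.14286 = 0.033613; with total 0.10868.
Hence P(r = 4 | data) = (0.010084) / (0.10868) = 0.092784.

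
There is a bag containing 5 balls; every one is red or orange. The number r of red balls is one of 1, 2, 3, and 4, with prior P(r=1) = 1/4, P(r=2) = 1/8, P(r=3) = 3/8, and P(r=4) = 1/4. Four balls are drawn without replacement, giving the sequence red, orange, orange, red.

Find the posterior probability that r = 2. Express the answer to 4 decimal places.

0.2500

The likelihood of the observed sequence under each hypothesis: P(data | r = 1) = (1/5)(4/4)(3/3)(0/2) = 0; P(data | r = 2) = (2/5)(3/4)(2/3)(1/2) = 1/10; P(data | r = 3) = (3/5)(2/4)(1/3)(2/2) = 1/10; P(data | r = 4) = (4/5)(1/4)(0/3) = 0.
The prior-weighted likelihoods are 1/4 · 0 = 0, 1/8 · 1/10 = 1/80, 3/8 · 1/10 = 3/80, 1/4 · 0 = 0; summing to 1/20.
Hence P(r = 2 | data) = (1/80) / (1/20) = 1/4.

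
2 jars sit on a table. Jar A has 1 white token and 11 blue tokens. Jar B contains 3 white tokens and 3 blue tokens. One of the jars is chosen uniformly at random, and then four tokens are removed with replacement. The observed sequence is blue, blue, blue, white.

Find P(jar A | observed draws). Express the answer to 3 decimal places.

For each hypothesis, P(data | H) works out to: P(data | jar A) = (11/12)(11/12)(11/12)(1/12) = 0.064188; P(data | jar B) = (3/6)(3/6)(3/6)(3/6) = 0.0625.
Weighting by the prior gives 1/2 · 0.064188 = 0.032094, 1/2 · 0.0625 = 0.03125; these sum to 0.063344.
Therefore the posterior P(jar A | data) = (0.032094) / (0.063344) = 0.50666.

0.507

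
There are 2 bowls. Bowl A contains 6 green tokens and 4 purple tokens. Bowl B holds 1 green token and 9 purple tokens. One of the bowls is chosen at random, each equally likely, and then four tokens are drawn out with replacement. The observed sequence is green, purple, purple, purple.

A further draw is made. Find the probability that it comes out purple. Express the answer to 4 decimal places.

For each hypothesis, P(data | H) works out to: P(data | bowl A) = (6/10)(4/10)(4/10)(4/10) = 0.0384; P(data | bowl B) = (1/10)(9/10)(9/10)(9/10) = 0.0729.
The prior-weighted likelihoods are 1/2 · 0.0384 = 0.0192, 1/2 · 0.0729 = 0.03645; summing to 0.05565.
The posterior is then P(bowl A | data) = 0.34501, P(bowl B | data) = 0.65499.
The predictive probability is P(purple next | data) = (2/5)(0.34501) + (9/10)(0.65499) = 0.72749.

0.7275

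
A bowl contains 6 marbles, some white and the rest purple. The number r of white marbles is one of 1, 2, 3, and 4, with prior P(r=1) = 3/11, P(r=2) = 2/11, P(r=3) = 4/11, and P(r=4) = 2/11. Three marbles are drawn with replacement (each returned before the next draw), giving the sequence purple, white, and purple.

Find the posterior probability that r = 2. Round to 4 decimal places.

0.2294

Under each hypothesis, the probability of the observed sequence is: P(data | r = 1) = (5/6)(1/6)(5/6) = 25/216; P(data | r = 2) = (4/6)(2/6)(4/6) = 4/27; P(data | r = 3) = (3/6)(3/6)(3/6) = 1/8; P(data | r = 4) = (2/6)(4/6)(2/6) = 2/27.
The prior-weighted likelihoods are 3/11 · 25/216 = 25/792, 2/11 · 4/27 = 8/297, 4/11 · 1/8 = 1/22, 2/11 · 2/27 = 4/297; with total 31/264.
Hence P(r = 2 | data) = (8/297) / (31/264) = 64/279.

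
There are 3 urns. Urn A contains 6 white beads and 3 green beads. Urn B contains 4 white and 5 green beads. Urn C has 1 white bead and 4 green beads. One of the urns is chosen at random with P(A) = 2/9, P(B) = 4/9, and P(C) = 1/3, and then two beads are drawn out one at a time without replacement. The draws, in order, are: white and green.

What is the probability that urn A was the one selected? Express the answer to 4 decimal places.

For each hypothesis, P(data | H) works out to: P(data | urn A) = (6/9)(3/8) = 1/4; P(data | urn B) = (4/9)(5/8) = 5/18; P(data | urn C) = (1/5)(4/4) = 1/5.
Weighting by the prior gives 2/9 · 1/4 = 1/18, 4/9 · 5/18 = 10/81, 1/3 · 1/5 = 1/15; with total 199/810.
So P(urn A | data) = (1/18) / (199/810) = 45/199.

0.2261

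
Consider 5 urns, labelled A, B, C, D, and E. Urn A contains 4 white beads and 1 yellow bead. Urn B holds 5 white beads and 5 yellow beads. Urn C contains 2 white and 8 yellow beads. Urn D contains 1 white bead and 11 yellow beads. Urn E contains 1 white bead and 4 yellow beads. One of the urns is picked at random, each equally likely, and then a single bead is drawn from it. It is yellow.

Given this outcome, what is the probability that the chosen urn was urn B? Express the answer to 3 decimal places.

0.155

For each hypothesis, P(data | H) works out to: P(data | urn A) = (1/5) = 1/5; P(data | urn B) = (5/10) = 1/2; P(data | urn C) = (8/10) = 4/5; P(data | urn D) = (11/12) = 11/12; P(data | urn E) = (4/5) = 4/5.
Weighting by the prior gives 1/5 · 1/5 = 1/25, 1/5 · 1/2 = 1/10, 1/5 · 4/5 = 4/25, 1/5 · 11/12 = 11/60, 1/5 · 4/5 = 4/25; with total 193/300.
Hence P(urn B | data) = (1/10) / (193/300) = 30/193.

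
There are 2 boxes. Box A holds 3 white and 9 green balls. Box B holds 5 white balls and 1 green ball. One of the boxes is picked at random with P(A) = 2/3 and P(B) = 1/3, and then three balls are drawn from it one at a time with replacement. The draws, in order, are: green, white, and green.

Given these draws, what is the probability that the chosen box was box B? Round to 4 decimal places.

Compute the likelihood of the observed sequence for each case: P(data | box A) = (9/12)(3/12)(9/12) = 0.14062; P(data | box B) = (1/6)(5/6)(1/6) = 0.023148.
The prior-weighted likelihoods are 2/3 · 0.14062 = 0.09375, 1/3 · 0.023148 = 0.007716; with total 0.10147.
So P(box B | data) = (0.007716) / (0.10147) = 0.076046.

0.0760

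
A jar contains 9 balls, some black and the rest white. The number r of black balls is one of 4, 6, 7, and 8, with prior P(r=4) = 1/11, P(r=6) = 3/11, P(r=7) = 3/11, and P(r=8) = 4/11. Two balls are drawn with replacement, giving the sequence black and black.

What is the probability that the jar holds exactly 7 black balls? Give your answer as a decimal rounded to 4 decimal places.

For each hypothesis, P(data | H) works out to: P(data | r = 4) = (4/9)(4/9) = 16/81; P(data | r = 6) = (6/9)(6/9) = 4/9; P(data | r = 7) = (7/9)(7/9) = 49/81; P(data | r = 8) = (8/9)(8/9) = 64/81.
Multiplying each by its prior: 1/11 · 16/81 = 16/891, 3/11 · 4/9 = 4/33, 3/11 · 49/81 = 49/297, 4/11 · 64/81 = 256/891; summing to 527/891.
Therefore the posterior P(r = 7 | data) = (49/297) / (527/891) = 147/527.

0.2789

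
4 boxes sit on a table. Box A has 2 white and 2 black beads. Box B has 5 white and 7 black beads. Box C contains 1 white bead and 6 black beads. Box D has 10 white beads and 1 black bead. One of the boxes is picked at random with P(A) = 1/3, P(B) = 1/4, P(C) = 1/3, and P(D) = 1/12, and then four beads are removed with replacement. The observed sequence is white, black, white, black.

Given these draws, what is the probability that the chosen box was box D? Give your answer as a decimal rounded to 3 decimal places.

The likelihood of the observed sequence under each hypothesis: P(data | box A) = (2/4)(2/4)(2/4)(2/4) = 0.0625; P(data | box B) = (5/12)(7/12)(5/12)(7/12) = 0.059076; P(data | box C) = (1/7)(6/7)(1/7)(6/7) = 0.014994; P(data | box D) = (10/11)(1/11)(10/11)(1/11) = 0.0068301.
Weighting by the prior gives 1/3 · 0.0625 = 0.020833, 1/4 · 0.059076 = 0.014769, 1/3 · 0.014994 = 0.0049979, 1/12 · 0.0068301 = 0.00056918; with total 0.041169.
Hence P(box D | data) = (0.00056918) / (0.041169) = 0.013825.

0.014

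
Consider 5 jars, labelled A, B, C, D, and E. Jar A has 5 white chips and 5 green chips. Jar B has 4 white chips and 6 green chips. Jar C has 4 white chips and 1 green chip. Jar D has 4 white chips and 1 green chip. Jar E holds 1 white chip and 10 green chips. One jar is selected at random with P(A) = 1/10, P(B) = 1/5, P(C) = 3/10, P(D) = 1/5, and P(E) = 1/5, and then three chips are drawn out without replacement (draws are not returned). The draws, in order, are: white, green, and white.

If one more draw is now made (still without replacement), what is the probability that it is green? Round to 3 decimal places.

The likelihood of the observed sequence under each hypothesis: P(data | jar A) = (5/10)(5/9)(4/8) = 0.13889; P(data | jar B) = (4/10)(6/9)(3/8) = 0.1; P(data | jar C) = (4/5)(1/4)(3/3) = 0.2; P(data | jar D) = (4/5)(1/4)(3/3) = 0.2; P(data | jar E) = (1/11)(10/10)(0/9) = 0.
Multiplying each by its prior: 1/10 · 0.13889 = 0.013889, 1/5 · 0.1 = 0.02, 3/10 · 0.2 = 0.06, 1/5 · 0.2 = 0.04, 1/5 · 0 = 0; these sum to 0.13389.
The posterior is then P(jar A | data) = 0.10373, P(jar B | data) = 0.14938, P(jar C | data) = 0.44813, P(jar D | data) = 0.29876, P(jar E | data) = 0.
The predictive probability is P(green next | data) = (4/7)(0.10373) + (5/7)(0.14938) + (0)(0.44813) + (0)(0.29876) = 0.16598.

0.166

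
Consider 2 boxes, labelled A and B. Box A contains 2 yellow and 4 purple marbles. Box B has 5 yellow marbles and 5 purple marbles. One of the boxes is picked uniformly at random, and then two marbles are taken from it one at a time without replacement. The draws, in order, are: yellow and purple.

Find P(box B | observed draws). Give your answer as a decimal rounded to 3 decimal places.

0.510

Compute the likelihood of the observed sequence for each case: P(data | box A) = (2/6)(4/5) = 4/15; P(data | box B) = (5/10)(5/9) = 5/18.
Weighting by the prior gives 1/2 · 4/15 = 2/15, 1/2 · 5/18 = 5/36; with total 49/180.
Therefore the posterior P(box B | data) = (5/36) / (49/180) = 25/49.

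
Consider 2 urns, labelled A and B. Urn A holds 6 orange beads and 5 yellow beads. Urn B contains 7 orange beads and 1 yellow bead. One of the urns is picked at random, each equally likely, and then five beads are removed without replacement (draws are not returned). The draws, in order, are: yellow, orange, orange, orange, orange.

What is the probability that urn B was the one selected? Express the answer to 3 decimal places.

0.794

The likelihood of the observed sequence under each hypothesis: P(data | urn A) = (5/11)(6/10)(5/9)(4/8)(3/7) = 0.032468; P(data | urn B) = (1/8)(7/7)(6/6)(5/5)(4/4) = 0.125.
Weighting by the prior gives 1/2 · 0.032468 = 0.016234, 1/2 · 0.125 = 0.0625; with total 0.078734.
By Bayes' rule, P(urn B | data) = (0.0625) / (0.078734) = 0.79381.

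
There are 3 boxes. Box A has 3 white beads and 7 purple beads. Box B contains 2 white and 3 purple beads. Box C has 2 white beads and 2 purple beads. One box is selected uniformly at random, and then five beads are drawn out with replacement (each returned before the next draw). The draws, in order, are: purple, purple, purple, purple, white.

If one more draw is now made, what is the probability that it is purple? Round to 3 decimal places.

For each hypothesis, P(data | H) works out to: P(data | box A) = (7/10)(7/10)(7/10)(7/10)(3/10) = 0.07203; P(data | box B) = (3/5)(3/5)(3/5)(3/5)(2/5) = 0.05184; P(data | box C) = (2/4)(2/4)(2/4)(2/4)(2/4) = 0.03125.
The prior-weighted likelihoods are 1/3 · 0.07203 = 0.02401, 1/3 · 0.05184 = 0.01728, 1/3 · 0.03125 = 0.010417; summing to 0.051707.
Normalising, the posterior is P(box A | data) = 0.46435, P(box B | data) = 0.33419, P(box C | data) = 0.20146.
So P(purple next | data) = Σ P(purple next | H) P(H | data) = (7/10)(0.46435) + (3/5)(0.33419) + (1/2)(0.20146) = 0.62629.

0.626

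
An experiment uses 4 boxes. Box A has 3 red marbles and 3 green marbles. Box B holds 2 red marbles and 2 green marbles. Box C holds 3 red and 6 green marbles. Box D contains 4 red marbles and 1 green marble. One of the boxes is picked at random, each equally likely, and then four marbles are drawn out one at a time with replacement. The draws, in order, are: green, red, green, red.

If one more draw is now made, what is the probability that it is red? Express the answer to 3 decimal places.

Compute the likelihood of the observed sequence for each case: P(data | box A) = (3/6)(3/6)(3/6)(3/6) = 0.0625; P(data | box B) = (2/4)(2/4)(2/4)(2/4) = 0.0625; P(data | box C) = (6/9)(3/9)(6/9)(3/9) = 0.049383; P(data | box D) = (1/5)(4/5)(1/5)(4/5) = 0.0256.
Weighting by the prior gives 1/4 · 0.0625 = 0.015625, 1/4 · 0.0625 = 0.015625, 1/4 · 0.049383 = 0.012346, 1/4 · 0.0256 = 0.0064; these sum to 0.049996.
Normalising, the posterior is P(box A | data) = 0.31253, P(box B | data) = 0.31253, P(box C | data) = 0.24693, P(box D | data) = 0.12801.
The predictive probability is P(red next | data) = (1/2)(0.31253) + (1/2)(0.31253) + (1/3)(0.24693) + (4/5)(0.12801) = 0.49725.

0.497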